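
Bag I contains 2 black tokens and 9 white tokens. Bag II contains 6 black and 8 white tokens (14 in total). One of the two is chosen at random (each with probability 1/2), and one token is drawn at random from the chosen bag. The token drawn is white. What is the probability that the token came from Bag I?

P(white | Bag I) = 9/11; P(white | Bag II) = 4/7.
P(white) = 1/2·9/11 + 1/2·4/7 = 107/154.
By Bayes' rule, P(Bag I | white) = 9/22 / 107/154 = 63/107 ≈ 0.5888.

63/107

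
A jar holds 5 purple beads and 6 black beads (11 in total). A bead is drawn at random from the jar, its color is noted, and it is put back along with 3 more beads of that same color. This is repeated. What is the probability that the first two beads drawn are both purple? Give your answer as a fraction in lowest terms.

After a purple draw the jar holds 8 purple out of 14.
P = (5/11)·(8/14) = 20/77 ≈ 0.2597.

20/77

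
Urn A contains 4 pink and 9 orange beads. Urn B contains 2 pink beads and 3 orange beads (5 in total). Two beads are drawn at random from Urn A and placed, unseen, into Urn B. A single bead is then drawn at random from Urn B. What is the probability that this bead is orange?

Condition on how many of the transferred beads are orange (from Urn A: 9 orange of 13; then Urn B has 7 total).
  0 orange: C(9,0)C(4,2)/C(13,2) = 1/13; then P = 3/7
  1 orange: C(9,1)C(4,1)/C(13,2) = 6/13; then P = 4/7
  2 orange: C(9,2)C(4,0)/C(13,2) = 6/13; then P = 5/7
P(orange from Urn B) = 57/91 ≈ 0.6264.

57/91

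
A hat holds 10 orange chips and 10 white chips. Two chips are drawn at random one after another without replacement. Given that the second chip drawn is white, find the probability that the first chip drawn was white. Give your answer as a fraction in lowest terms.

9/19

P(first=white and the second chip drawn is white) = (10/20)·(9/19) = 9/38.
P(the second chip drawn is white) = Σ over first color = 5/19 + 9/38 = 1/2.
By Bayes, P(first=white | the second chip drawn is white) = 9/38 / 1/2 = 9/19 ≈ 0.4737.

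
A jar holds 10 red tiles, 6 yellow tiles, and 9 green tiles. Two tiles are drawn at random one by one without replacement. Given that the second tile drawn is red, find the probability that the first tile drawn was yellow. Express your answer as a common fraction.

1/4

P(first=yellow and the second tile drawn is red) = (6/25)·(10/24) = 1/10.
P(the second tile drawn is red) = Σ over first color = 3/20 + 1/10 + 3/20 = 2/5.
By Bayes, P(first=yellow | the second tile drawn is red) = 1/10 / 2/5 = 1/4 ≈ 0.2500.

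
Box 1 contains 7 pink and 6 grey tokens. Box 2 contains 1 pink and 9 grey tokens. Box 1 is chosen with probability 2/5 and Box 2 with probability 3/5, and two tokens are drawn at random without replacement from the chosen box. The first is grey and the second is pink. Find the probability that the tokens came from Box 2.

P(E | Box 1) = 7/26; P(E | Box 2) = 1/10.
P(E) = 2/5·7/26 + 3/5·1/10 = 109/650.
By Bayes' rule, P(Box 2 | E) = 3/50 / 109/650 = 39/109 ≈ 0.3578.

39/109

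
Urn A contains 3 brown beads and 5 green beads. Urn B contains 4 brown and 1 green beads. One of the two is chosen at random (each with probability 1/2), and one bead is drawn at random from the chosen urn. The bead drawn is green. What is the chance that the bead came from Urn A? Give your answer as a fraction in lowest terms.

25/33

P(green | Urn A) = 5/8; P(green | Urn B) = 1/5.
P(green) = 1/2·5/8 + 1/2·1/5 = 33/80.
By Bayes' rule, P(Urn A | green) = 5/16 / 33/80 = 25/33 ≈ 0.7576.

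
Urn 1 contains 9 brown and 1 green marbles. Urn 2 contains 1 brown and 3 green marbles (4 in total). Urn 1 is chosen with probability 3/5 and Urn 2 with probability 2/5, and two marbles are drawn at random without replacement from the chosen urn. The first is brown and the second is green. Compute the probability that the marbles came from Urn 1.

3/8

P(E | Urn 1) = 1/10; P(E | Urn 2) = 1/4.
P(E) = 3/5·1/10 + 2/5·1/4 = 4/25.
By Bayes' rule, P(Urn 1 | E) = 3/50 / 4/25 = 3/8 ≈ 0.3750.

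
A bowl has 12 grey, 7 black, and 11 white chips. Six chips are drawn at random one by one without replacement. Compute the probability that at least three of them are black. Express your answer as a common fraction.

2038/16965

Sum the hypergeometric tail for j = 3,…,6 black chips.
Favorable = C(7,3)·C(23,3) + C(7,4)·C(23,2) + C(7,5)·C(23,1) + C(7,6)·C(23,0) = 71330; total = C(30,6) = 593775.
P = 71330/593775 = 2038/16965 ≈ 0.1201.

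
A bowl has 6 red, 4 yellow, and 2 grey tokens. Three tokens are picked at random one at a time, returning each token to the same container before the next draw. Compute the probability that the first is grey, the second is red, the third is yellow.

1/36

Multiply the conditional probability of each draw in order, with replacement (the composition resets each draw).
P = (2/12) · (6/12) · (4/12) = 1/36 ≈ 0.0278.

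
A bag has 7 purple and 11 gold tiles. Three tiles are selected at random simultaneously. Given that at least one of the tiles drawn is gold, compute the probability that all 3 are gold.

15/71

P(all 3 gold) = C(11,3)/C(18,3) = 55/272; P(at least one gold) = 1 − C(7,3)/C(18,3) = 781/816.
Since 'all 3 gold' ⊆ 'at least one gold', P(all 3 | at least one) = 55/272 / 781/816 = 15/71 ≈ 0.2113.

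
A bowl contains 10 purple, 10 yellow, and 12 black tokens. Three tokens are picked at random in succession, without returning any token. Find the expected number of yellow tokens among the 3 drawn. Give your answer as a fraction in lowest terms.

By linearity of expectation, E[X] = Σ P(draw i is yellow); by symmetry each draw (even without replacement) has P(yellow) = 10/32.
E[X] = 3 · 10/32 = 15/16 ≈ 0.9375.

15/16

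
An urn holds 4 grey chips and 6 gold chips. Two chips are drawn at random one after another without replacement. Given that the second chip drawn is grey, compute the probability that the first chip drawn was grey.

P(first=grey and the second chip drawn is grey) = (4/10)·(3/9) = 2/15.
P(the second chip drawn is grey) = Σ over first color = 2/15 + 4/15 = 2/5.
By Bayes, P(first=grey | the second chip drawn is grey) = 2/15 / 2/5 = 1/3 ≈ 0.3333.

1/3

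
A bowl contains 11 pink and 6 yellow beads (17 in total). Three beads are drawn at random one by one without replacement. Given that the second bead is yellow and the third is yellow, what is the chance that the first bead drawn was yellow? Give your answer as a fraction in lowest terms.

P(first=yellow and the second bead is yellow and the third is yellow) = (6/17)·(5/16)·(4/15) = 1/34.
P(E) = Σ over first color = 11/136 + 1/34 = 15/136.
By Bayes, P(first=yellow | E) = 1/34 / 15/136 = 4/15 ≈ 0.2667.

4/15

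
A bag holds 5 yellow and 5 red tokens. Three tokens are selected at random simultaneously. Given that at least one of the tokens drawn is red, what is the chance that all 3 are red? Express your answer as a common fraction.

1/11

P(all 3 red) = C(5,3)/C(10,3) = 1/12; P(at least one red) = 1 − C(5,3)/C(10,3) = 11/12.
Since 'all 3 red' ⊆ 'at least one red', P(all 3 | at least one) = 1/12 / 11/12 = 1/11 ≈ 0.0909.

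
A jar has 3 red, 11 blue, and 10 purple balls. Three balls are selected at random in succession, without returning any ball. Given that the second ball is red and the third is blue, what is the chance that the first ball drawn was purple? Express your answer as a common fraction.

P(first=purple and the second ball is red and the third is blue) = (10/24)·(3/23)·(11/22) = 5/184.
P(E) = Σ over first color = 1/184 + 5/184 + 5/184 = 11/184.
By Bayes, P(first=purple | E) = 5/184 / 11/184 = 5/11 ≈ 0.4545.

5/11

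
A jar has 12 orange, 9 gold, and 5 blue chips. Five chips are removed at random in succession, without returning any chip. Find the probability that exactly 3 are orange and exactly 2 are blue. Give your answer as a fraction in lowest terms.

10/299

Unordered draws without replacement: count favorable combinations over C(26,5).
Favorable = C(12,3) · C(9,0) · C(5,2) = 2200; total = C(26,5) = 65780.
P = 2200/65780 = 10/299 ≈ 0.0334.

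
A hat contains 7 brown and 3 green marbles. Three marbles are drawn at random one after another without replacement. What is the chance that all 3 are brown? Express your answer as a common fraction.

7/24

Unordered draws without replacement: count favorable combinations over C(10,3).
Favorable = C(7,3) · C(3,0) = 35; total = C(10,3) = 120.
P = 35/120 = 7/24 ≈ 0.2917.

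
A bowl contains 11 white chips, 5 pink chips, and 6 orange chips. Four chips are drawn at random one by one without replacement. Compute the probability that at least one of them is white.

Use the complement: P(at least one white) = 1 − P(no white).
P(none) = C(11,4)/C(22,4) = 330/7315.
So P = 1 − 330/7315 = 127/133 ≈ 0.9549.

127/133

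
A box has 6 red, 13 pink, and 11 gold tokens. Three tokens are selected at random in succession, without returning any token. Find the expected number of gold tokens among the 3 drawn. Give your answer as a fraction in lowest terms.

By linearity of expectation, E[X] = Σ P(draw i is gold); by symmetry each draw (even without replacement) has P(gold) = 11/30.
E[X] = 3 · 11/30 = 11/10 ≈ 1.1000.

11/10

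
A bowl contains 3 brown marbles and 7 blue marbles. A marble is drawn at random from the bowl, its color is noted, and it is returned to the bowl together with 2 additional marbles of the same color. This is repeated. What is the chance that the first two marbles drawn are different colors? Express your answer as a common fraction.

7/20

Either blue then brown, or brown then blue; after the first draw the total is 12.
P = (7/10)·(3/12) + (3/10)·(7/12) = 7/20 ≈ 0.3500.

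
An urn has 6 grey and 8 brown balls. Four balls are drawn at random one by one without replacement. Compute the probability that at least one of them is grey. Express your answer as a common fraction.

Use the complement: P(at least one grey) = 1 − P(no grey).
P(none) = C(8,4)/C(14,4) = 70/1001.
So P = 1 − 70/1001 = 133/143 ≈ 0.9301.

133/143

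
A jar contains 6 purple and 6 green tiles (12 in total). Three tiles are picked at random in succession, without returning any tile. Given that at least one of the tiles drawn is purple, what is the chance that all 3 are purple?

P(all 3 purple) = C(6,3)/C(12,3) = 1/11; P(at least one purple) = 1 − C(6,3)/C(12,3) = 10/11.
Since 'all 3 purple' ⊆ 'at least one purple', P(all 3 | at least one) = 1/11 / 10/11 = 1/10 ≈ 0.1000.

1/10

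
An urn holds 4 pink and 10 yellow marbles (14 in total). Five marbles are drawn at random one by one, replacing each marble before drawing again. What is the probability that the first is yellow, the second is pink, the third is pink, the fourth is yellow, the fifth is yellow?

500/16807

Multiply the conditional probability of each draw in order, with replacement (the composition resets each draw).
P = (10/14) · (4/14) · (4/14) · (10/14) · (10/14) = 500/16807 ≈ 0.0297.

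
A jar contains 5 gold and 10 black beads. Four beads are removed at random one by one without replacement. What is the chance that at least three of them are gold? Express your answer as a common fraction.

Sum the hypergeometric tail for j = 3,…,4 gold beads.
Favorable = C(5,3)·C(10,1) + C(5,4)·C(10,0) = 105; total = C(15,4) = 1365.
P = 105/1365 = 1/13 ≈ 0.0769.

1/13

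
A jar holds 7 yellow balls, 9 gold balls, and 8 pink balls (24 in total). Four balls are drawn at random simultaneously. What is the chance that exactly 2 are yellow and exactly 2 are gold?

18/253

Unordered draws without replacement: count favorable combinations over C(24,4).
Favorable = C(7,2) · C(9,2) · C(8,0) = 756; total = C(24,4) = 10626.
P = 756/10626 = 18/253 ≈ 0.0711.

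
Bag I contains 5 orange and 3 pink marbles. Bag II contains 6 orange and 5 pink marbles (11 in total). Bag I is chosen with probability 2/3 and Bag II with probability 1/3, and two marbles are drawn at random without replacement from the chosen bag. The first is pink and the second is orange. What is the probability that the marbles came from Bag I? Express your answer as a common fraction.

P(E | Bag I) = 15/56; P(E | Bag II) = 3/11.
P(E) = 2/3·15/56 + 1/3·3/11 = 83/308.
By Bayes' rule, P(Bag I | E) = 5/28 / 83/308 = 55/83 ≈ 0.6627.

55/83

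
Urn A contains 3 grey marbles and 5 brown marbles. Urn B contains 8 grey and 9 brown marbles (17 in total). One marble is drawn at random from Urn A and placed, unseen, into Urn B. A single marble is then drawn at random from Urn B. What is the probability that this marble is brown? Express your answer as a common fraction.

77/144

Condition on how many of the transferred marbles are brown (from Urn A: 5 brown of 8; then Urn B has 18 total).
  0 brown: C(5,0)C(3,1)/C(8,1) = 3/8; then P = 9/18
  1 brown: C(5,1)C(3,0)/C(8,1) = 5/8; then P = 10/18
P(brown from Urn B) = 77/144 ≈ 0.5347.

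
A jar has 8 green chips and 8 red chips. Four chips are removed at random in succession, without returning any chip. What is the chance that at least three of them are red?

Sum the hypergeometric tail for j = 3,…,4 red chips.
Favorable = C(8,3)·C(8,1) + C(8,4)·C(8,0) = 518; total = C(16,4) = 1820.
P = 518/1820 = 37/130 ≈ 0.2846.

37/130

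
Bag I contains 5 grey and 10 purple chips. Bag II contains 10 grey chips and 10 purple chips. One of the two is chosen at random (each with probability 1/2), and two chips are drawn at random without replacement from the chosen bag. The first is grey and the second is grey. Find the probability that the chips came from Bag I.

76/265

P(E | Bag I) = 2/21; P(E | Bag II) = 9/38.
P(E) = 1/2·2/21 + 1/2·9/38 = 265/1596.
By Bayes' rule, P(Bag I | E) = 1/21 / 265/1596 = 76/265 ≈ 0.2868.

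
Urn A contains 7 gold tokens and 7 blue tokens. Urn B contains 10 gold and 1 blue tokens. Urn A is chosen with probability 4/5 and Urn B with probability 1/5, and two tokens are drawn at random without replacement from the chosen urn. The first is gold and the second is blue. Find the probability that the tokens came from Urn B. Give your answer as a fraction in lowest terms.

13/167

P(E | Urn A) = 7/26; P(E | Urn B) = 1/11.
P(E) = 4/5·7/26 + 1/5·1/11 = 167/715.
By Bayes' rule, P(Urn B | E) = 1/55 / 167/715 = 13/167 ≈ 0.0778.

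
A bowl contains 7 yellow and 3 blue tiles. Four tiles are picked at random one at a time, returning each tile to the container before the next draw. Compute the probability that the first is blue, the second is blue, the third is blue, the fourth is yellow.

Multiply the conditional probability of each draw in order, with replacement (the composition resets each draw).
P = (3/10) · (3/10) · (3/10) · (7/10) = 189/10000 ≈ 0.0189.

189/10000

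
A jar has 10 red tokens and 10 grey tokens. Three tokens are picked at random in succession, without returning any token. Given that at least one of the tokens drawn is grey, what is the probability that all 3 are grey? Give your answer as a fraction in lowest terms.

P(all 3 grey) = C(10,3)/C(20,3) = 2/19; P(at least one grey) = 1 − C(10,3)/C(20,3) = 17/19.
Since 'all 3 grey' ⊆ 'at least one grey', P(all 3 | at least one) = 2/19 / 17/19 = 2/17 ≈ 0.1176.

2/17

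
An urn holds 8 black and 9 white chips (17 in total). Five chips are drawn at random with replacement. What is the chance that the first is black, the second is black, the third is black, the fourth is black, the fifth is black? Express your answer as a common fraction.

Multiply the conditional probability of each draw in order, with replacement (the composition resets each draw).
P = (8/17) · (8/17) · (8/17) · (8/17) · (8/17) = 32768/1419857 ≈ 0.0231.

32768/1419857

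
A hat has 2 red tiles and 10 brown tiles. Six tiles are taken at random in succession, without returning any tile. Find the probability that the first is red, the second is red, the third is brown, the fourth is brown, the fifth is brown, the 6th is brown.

Multiply the conditional probability of each draw in order, without replacement, so each draw removes one from its color and from the total.
P = (2/12) · (1/11) · (10/10) · (9/9) · (8/8) · (7/7) = 1/66 ≈ 0.0152.

1/66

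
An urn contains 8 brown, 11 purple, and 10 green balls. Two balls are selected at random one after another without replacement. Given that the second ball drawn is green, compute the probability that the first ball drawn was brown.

2/7

P(first=brown and the second ball drawn is green) = (8/29)·(10/28) = 20/203.
P(the second ball drawn is green) = Σ over first color = 20/203 + 55/406 + 45/406 = 10/29.
By Bayes, P(first=brown | the second ball drawn is green) = 20/203 / 10/29 = 2/7 ≈ 0.2857.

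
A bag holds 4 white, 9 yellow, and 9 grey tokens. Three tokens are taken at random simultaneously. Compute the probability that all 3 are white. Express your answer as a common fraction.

Unordered draws without replacement: count favorable combinations over C(22,3).
Favorable = C(4,3) · C(9,0) · C(9,0) = 4; total = C(22,3) = 1540.
P = 4/1540 = 1/385 ≈ 0.0026.

1/385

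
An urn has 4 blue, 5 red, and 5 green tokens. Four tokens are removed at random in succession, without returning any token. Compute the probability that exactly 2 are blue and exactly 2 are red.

Unordered draws without replacement: count favorable combinations over C(14,4).
Favorable = C(4,2) · C(5,2) · C(5,0) = 60; total = C(14,4) = 1001.
P = 60/1001 = 60/1001 ≈ 0.0599.

60/1001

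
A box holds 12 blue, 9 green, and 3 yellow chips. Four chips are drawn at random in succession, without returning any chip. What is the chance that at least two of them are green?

123/253

Sum the hypergeometric tail for j = 2,…,4 green chips.
Favorable = C(9,2)·C(15,2) + C(9,3)·C(15,1) + C(9,4)·C(15,0) = 5166; total = C(24,4) = 10626.
P = 5166/10626 = 123/253 ≈ 0.4862.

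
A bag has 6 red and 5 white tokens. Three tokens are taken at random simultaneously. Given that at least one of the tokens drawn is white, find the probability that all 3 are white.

2/29

P(all 3 white) = C(5,3)/C(11,3) = 2/33; P(at least one white) = 1 − C(6,3)/C(11,3) = 29/33.
Since 'all 3 white' ⊆ 'at least one white', P(all 3 | at least one) = 2/33 / 29/33 = 2/29 ≈ 0.0690.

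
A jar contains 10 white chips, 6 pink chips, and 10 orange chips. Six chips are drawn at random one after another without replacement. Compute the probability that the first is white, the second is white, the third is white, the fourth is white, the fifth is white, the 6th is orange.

6/3289

Multiply the conditional probability of each draw in order, without replacement, so each draw removes one from its color and from the total.
P = (10/26) · (9/25) · (8/24) · (7/23) · (6/22) · (10/21) = 6/3289 ≈ 0.0018.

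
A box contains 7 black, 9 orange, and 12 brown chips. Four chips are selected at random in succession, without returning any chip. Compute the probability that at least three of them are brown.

Sum the hypergeometric tail for j = 3,…,4 brown chips.
Favorable = C(12,3)·C(16,1) + C(12,4)·C(16,0) = 4015; total = C(28,4) = 20475.
P = 4015/20475 = 803/4095 ≈ 0.1961.

803/4095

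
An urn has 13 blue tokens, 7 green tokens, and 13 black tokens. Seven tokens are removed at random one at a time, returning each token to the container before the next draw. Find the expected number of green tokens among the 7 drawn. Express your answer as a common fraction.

49/33

By linearity of expectation, E[X] = Σ P(draw i is green); each independent draw has P(green) = 7/33.
E[X] = 7 · 7/33 = 49/33 ≈ 1.4848.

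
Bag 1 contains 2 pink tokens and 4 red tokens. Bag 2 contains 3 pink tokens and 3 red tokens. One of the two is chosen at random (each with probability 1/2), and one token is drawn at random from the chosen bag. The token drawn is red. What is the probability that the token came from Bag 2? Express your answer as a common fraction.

3/7

P(red | Bag 1) = 2/3; P(red | Bag 2) = 1/2.
P(red) = 1/2·2/3 + 1/2·1/2 = 7/12.
By Bayes' rule, P(Bag 2 | red) = 1/4 / 7/12 = 3/7 ≈ 0.4286.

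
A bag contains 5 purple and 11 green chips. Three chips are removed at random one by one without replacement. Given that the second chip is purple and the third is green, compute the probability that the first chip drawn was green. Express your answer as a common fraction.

5/7

P(first=green and the second chip is purple and the third is green) = (11/16)·(5/15)·(10/14) = 55/336.
P(E) = Σ over first color = 11/168 + 55/336 = 11/48.
By Bayes, P(first=green | E) = 55/336 / 11/48 = 5/7 ≈ 0.7143.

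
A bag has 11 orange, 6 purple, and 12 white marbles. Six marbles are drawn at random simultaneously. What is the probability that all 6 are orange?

11/11310

Unordered draws without replacement: count favorable combinations over C(29,6).
Favorable = C(11,6) · C(6,0) · C(12,0) = 462; total = C(29,6) = 475020.
P = 462/475020 = 11/11310 ≈ 0.0010.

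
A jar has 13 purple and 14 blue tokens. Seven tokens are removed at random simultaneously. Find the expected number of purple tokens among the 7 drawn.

By linearity of expectation, E[X] = Σ P(draw i is purple); by symmetry each draw (even without replacement) has P(purple) = 13/27.
E[X] = 7 · 13/27 = 91/27 ≈ 3.3704.

91/27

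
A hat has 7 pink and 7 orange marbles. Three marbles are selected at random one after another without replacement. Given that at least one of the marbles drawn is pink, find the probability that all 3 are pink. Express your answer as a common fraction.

P(all 3 pink) = C(7,3)/C(14,3) = 5/52; P(at least one pink) = 1 − C(7,3)/C(14,3) = 47/52.
Since 'all 3 pink' ⊆ 'at least one pink', P(all 3 | at least one) = 5/52 / 47/52 = 5/47 ≈ 0.1064.

5/47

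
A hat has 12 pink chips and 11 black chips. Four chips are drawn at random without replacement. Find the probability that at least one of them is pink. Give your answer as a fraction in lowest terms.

155/161

Use the complement: P(at least one pink) = 1 − P(no pink).
P(none) = C(11,4)/C(23,4) = 330/8855.
So P = 1 − 330/8855 = 155/161 ≈ 0.9627.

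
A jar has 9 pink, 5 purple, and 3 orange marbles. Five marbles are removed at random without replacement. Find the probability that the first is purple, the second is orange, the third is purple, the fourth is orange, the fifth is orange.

1/6188

Multiply the conditional probability of each draw in order, without replacement, so each draw removes one from its color and from the total.
P = (5/17) · (3/16) · (4/15) · (2/14) · (1/13) = 1/6188 ≈ 0.0002.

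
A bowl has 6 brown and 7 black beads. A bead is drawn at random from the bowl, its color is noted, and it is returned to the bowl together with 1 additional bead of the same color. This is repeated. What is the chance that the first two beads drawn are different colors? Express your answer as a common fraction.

Either brown then black, or black then brown; after the first draw the total is 14.
P = (6/13)·(7/14) + (7/13)·(6/14) = 6/13 ≈ 0.4615.

6/13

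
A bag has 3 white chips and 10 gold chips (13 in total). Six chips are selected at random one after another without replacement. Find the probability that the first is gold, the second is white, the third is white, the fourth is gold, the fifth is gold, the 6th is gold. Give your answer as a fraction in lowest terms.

Multiply the conditional probability of each draw in order, without replacement, so each draw removes one from its color and from the total.
P = (10/13) · (3/12) · (2/11) · (9/10) · (8/9) · (7/8) = 7/286 ≈ 0.0245.

7/286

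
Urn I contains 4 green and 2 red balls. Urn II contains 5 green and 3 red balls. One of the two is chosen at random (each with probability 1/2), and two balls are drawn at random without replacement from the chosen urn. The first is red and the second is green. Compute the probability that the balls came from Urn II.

P(E | Urn I) = 4/15; P(E | Urn II) = 15/56.
P(E) = 1/2·4/15 + 1/2·15/56 = 449/1680.
By Bayes' rule, P(Urn II | E) = 15/112 / 449/1680 = 225/449 ≈ 0.5011.

225/449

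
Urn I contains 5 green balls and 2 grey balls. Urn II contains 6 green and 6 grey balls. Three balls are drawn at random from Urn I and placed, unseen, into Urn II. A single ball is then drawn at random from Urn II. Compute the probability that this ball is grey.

16/35

Condition on how many of the transferred balls are grey (from Urn I: 2 grey of 7; then Urn II has 15 total).
  0 grey: C(2,0)C(5,3)/C(7,3) = 2/7; then P = 6/15
  1 grey: C(2,1)C(5,2)/C(7,3) = 4/7; then P = 7/15
  2 grey: C(2,2)C(5,1)/C(7,3) = 1/7; then P = 8/15
P(grey from Urn II) = 16/35 ≈ 0.4571.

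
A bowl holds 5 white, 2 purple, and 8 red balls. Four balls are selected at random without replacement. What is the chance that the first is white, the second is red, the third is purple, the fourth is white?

Multiply the conditional probability of each draw in order, without replacement, so each draw removes one from its color and from the total.
P = (5/15) · (8/14) · (2/13) · (4/12) = 8/819 ≈ 0.0098.

8/819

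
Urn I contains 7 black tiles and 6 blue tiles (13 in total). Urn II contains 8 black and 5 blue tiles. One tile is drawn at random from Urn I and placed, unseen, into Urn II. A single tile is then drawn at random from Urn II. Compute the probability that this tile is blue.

71/182

Condition on how many of the transferred tiles are blue (from Urn I: 6 blue of 13; then Urn II has 14 total).
  0 blue: C(6,0)C(7,1)/C(13,1) = 7/13; then P = 5/14
  1 blue: C(6,1)C(7,0)/C(13,1) = 6/13; then P = 6/14
P(blue from Urn II) = 71/182 ≈ 0.3901.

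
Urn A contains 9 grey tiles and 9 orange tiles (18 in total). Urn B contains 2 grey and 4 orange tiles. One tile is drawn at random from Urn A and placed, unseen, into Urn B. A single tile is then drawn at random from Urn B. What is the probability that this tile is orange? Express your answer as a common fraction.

Condition on how many of the transferred tiles are orange (from Urn A: 9 orange of 18; then Urn B has 7 total).
  0 orange: C(9,0)C(9,1)/C(18,1) = 1/2; then P = 4/7
  1 orange: C(9,1)C(9,0)/C(18,1) = 1/2; then P = 5/7
P(orange from Urn B) = 9/14 ≈ 0.6429.

9/14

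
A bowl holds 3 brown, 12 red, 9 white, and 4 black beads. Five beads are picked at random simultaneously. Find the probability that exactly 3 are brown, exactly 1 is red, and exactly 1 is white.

1/910

Unordered draws without replacement: count favorable combinations over C(28,5).
Favorable = C(3,3) · C(12,1) · C(9,1) · C(4,0) = 108; total = C(28,5) = 98280.
P = 108/98280 = 1/910 ≈ 0.0011.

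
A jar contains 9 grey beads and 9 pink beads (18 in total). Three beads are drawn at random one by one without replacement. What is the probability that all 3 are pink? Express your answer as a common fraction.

7/68

Unordered draws without replacement: count favorable combinations over C(18,3).
Favorable = C(9,0) · C(9,3) = 84; total = C(18,3) = 816.
P = 84/816 = 7/68 ≈ 0.1029.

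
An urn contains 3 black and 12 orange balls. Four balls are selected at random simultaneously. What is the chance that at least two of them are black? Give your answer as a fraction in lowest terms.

2/13

Sum the hypergeometric tail for j = 2,…,3 black balls.
Favorable = C(3,2)·C(12,2) + C(3,3)·C(12,1) = 210; total = C(15,4) = 1365.
P = 210/1365 = 2/13 ≈ 0.1538.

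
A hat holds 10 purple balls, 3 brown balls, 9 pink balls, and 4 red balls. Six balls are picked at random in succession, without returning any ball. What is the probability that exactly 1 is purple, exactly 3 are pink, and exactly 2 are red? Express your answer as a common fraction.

72/3289

Unordered draws without replacement: count favorable combinations over C(26,6).
Favorable = C(10,1) · C(3,0) · C(9,3) · C(4,2) = 5040; total = C(26,6) = 230230.
P = 5040/230230 = 72/3289 ≈ 0.0219.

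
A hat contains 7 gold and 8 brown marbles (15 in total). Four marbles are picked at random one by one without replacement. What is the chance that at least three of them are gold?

3/13

Sum the hypergeometric tail for j = 3,…,4 gold marbles.
Favorable = C(7,3)·C(8,1) + C(7,4)·C(8,0) = 315; total = C(15,4) = 1365.
P = 315/1365 = 3/13 ≈ 0.2308.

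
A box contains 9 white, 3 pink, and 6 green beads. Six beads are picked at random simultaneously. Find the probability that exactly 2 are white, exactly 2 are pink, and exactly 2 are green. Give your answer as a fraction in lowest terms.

135/1547

Unordered draws without replacement: count favorable combinations over C(18,6).
Favorable = C(9,2) · C(3,2) · C(6,2) = 1620; total = C(18,6) = 18564.
P = 1620/18564 = 135/1547 ≈ 0.0873.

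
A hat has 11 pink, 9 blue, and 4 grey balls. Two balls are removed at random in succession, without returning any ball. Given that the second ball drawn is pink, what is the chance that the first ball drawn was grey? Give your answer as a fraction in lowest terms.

4/23

P(first=grey and the second ball drawn is pink) = (4/24)·(11/23) = 11/138.
P(the second ball drawn is pink) = Σ over first color = 55/276 + 33/184 + 11/138 = 11/24.
By Bayes, P(first=grey | the second ball drawn is pink) = 11/138 / 11/24 = 4/23 ≈ 0.1739.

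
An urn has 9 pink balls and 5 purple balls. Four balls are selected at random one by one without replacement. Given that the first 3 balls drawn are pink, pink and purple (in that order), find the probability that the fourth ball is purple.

4/11

After removing 2 pink, 1 purple, the urn has 4 purple out of 11 remaining.
P(fourth is purple | given) = 4/11 ≈ 0.3636.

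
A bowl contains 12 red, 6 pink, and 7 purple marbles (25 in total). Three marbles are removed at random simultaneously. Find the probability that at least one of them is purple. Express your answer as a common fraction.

371/575

Use the complement: P(at least one purple) = 1 − P(no purple).
P(none) = C(18,3)/C(25,3) = 816/2300.
So P = 1 − 816/2300 = 371/575 ≈ 0.6452.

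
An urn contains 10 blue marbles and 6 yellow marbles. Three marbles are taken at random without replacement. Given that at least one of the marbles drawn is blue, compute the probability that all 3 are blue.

P(all 3 blue) = C(10,3)/C(16,3) = 3/14; P(at least one blue) = 1 − C(6,3)/C(16,3) = 27/28.
Since 'all 3 blue' ⊆ 'at least one blue', P(all 3 | at least one) = 3/14 / 27/28 = 2/9 ≈ 0.2222.

2/9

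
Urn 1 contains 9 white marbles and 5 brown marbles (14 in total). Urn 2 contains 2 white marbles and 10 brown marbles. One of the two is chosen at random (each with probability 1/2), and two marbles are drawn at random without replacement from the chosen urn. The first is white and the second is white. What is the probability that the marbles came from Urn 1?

P(E | Urn 1) = 36/91; P(E | Urn 2) = 1/66.
P(E) = 1/2·36/91 + 1/2·1/66 = 2467/12012.
By Bayes' rule, P(Urn 1 | E) = 18/91 / 2467/12012 = 2376/2467 ≈ 0.9631.

2376/2467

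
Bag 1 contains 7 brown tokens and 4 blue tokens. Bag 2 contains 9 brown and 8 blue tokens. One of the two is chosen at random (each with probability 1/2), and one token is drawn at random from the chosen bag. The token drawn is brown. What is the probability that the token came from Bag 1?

P(brown | Bag 1) = 7/11; P(brown | Bag 2) = 9/17.
P(brown) = 1/2·7/11 + 1/2·9/17 = 109/187.
By Bayes' rule, P(Bag 1 | brown) = 7/22 / 109/187 = 119/218 ≈ 0.5459.

119/218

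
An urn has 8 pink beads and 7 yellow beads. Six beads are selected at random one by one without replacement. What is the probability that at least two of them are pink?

Sum the hypergeometric tail for j = 2,…,6 pink beads.
Favorable = C(8,2)·C(7,4) + C(8,3)·C(7,3) + C(8,4)·C(7,2) + C(8,5)·C(7,1) + C(8,6)·C(7,0) = 4830; total = C(15,6) = 5005.
P = 4830/5005 = 138/143 ≈ 0.9650.

138/143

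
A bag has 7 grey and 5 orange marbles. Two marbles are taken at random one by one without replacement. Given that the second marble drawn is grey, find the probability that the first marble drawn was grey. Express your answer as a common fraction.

6/11

P(first=grey and the second marble drawn is grey) = (7/12)·(6/11) = 7/22.
P(the second marble drawn is grey) = Σ over first color = 7/22 + 35/132 = 7/12.
By Bayes, P(first=grey | the second marble drawn is grey) = 7/22 / 7/12 = 6/11 ≈ 0.5455.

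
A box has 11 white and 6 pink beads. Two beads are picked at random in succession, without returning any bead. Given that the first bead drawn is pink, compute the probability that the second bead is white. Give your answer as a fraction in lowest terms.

11/16

After removing 1 pink, the box has 11 white out of 16 remaining.
P(second is white | given) = 11/16 ≈ 0.6875.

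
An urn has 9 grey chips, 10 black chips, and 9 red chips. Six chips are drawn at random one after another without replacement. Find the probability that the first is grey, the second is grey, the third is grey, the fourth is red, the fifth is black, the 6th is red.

2/1495

Multiply the conditional probability of each draw in order, without replacement, so each draw removes one from its color and from the total.
P = (9/28) · (8/27) · (7/26) · (9/25) · (10/24) · (8/23) = 2/1495 ≈ 0.0013.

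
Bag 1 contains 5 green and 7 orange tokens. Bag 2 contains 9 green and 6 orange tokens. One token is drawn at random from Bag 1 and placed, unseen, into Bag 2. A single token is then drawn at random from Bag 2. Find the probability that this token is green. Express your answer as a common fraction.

Condition on how many of the transferred tokens are green (from Bag 1: 5 green of 12; then Bag 2 has 16 total).
  0 green: C(5,0)C(7,1)/C(12,1) = 7/12; then P = 9/16
  1 green: C(5,1)C(7,0)/C(12,1) = 5/12; then P = 10/16
P(green from Bag 2) = 113/192 ≈ 0.5885.

113/192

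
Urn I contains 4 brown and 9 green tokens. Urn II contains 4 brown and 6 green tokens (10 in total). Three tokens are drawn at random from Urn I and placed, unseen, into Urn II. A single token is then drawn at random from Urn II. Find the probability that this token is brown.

64/169

Condition on how many of the transferred tokens are brown (from Urn I: 4 brown of 13; then Urn II has 13 total).
  0 brown: C(4,0)C(9,3)/C(13,3) = 42/143; then P = 4/13
  1 brown: C(4,1)C(9,2)/C(13,3) = 72/143; then P = 5/13
  2 brown: C(4,2)C(9,1)/C(13,3) = 27/143; then P = 6/13
  3 brown: C(4,3)C(9,0)/C(13,3) = 2/143; then P = 7/13
P(brown from Urn II) = 64/169 ≈ 0.3787.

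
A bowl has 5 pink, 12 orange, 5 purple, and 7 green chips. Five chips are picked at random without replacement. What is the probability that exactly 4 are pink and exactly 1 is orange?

4/7917

Unordered draws without replacement: count favorable combinations over C(29,5).
Favorable = C(5,4) · C(12,1) · C(5,0) · C(7,0) = 60; total = C(29,5) = 118755.
P = 60/118755 = 4/7917 ≈ 0.0005.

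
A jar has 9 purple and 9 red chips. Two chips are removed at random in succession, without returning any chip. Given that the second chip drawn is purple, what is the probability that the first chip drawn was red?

9/17

P(first=red and the second chip drawn is purple) = (9/18)·(9/17) = 9/34.
P(the second chip drawn is purple) = Σ over first color = 4/17 + 9/34 = 1/2.
By Bayes, P(first=red | the second chip drawn is purple) = 9/34 / 1/2 = 9/17 ≈ 0.5294.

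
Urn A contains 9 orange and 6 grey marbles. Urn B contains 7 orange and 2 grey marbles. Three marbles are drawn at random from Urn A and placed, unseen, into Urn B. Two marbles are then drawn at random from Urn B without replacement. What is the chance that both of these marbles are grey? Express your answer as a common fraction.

67/1155

Condition on how many of the transferred marbles are grey (from Urn A: 6 grey of 15; then Urn B has 12 total).
  0 grey: C(6,0)C(9,3)/C(15,3) = 12/65; then P = C(2,2)/C(12,2) = 1/66
  1 grey: C(6,1)C(9,2)/C(15,3) = 216/455; then P = C(3,2)/C(12,2) = 1/22
  2 grey: C(6,2)C(9,1)/C(15,3) = 27/91; then P = C(4,2)/C(12,2) = 1/11
  3 grey: C(6,3)C(9,0)/C(15,3) = 4/91; then P = C(5,2)/C(12,2) = 5/33
P(both grey) = 67/1155 ≈ 0.0580.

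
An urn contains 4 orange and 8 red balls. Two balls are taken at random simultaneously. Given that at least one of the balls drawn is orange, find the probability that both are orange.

3/19

P(both orange) = C(4,2)/C(12,2) = 1/11; P(at least one orange) = 1 − C(8,2)/C(12,2) = 19/33.
Since 'both orange' ⊆ 'at least one orange', P(both | at least one) = 1/11 / 19/33 = 3/19 ≈ 0.1579.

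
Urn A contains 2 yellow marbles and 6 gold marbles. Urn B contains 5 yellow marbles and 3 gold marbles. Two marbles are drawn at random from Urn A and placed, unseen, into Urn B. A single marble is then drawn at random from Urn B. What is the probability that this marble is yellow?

Condition on how many of the transferred marbles are yellow (from Urn A: 2 yellow of 8; then Urn B has 10 total).
  0 yellow: C(2,0)C(6,2)/C(8,2) = 15/28; then P = 5/10
  1 yellow: C(2,1)C(6,1)/C(8,2) = 3/7; then P = 6/10
  2 yellow: C(2,2)C(6,0)/C(8,2) = 1/28; then P = 7/10
P(yellow from Urn B) = 11/20 ≈ 0.5500.

11/20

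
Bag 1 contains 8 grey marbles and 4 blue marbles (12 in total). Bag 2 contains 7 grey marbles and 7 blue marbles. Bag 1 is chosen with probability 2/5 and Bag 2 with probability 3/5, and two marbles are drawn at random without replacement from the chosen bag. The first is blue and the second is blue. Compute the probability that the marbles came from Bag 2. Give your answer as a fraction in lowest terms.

P(E | Bag 1) = 1/11; P(E | Bag 2) = 3/13.
P(E) = 2/5·1/11 + 3/5·3/13 = 25/143.
By Bayes' rule, P(Bag 2 | E) = 9/65 / 25/143 = 99/125 ≈ 0.7920.

99/125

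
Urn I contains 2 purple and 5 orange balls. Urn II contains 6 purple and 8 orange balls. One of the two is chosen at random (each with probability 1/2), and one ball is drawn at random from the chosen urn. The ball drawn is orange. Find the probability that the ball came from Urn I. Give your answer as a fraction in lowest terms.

P(orange | Urn I) = 5/7; P(orange | Urn II) = 4/7.
P(orange) = 1/2·5/7 + 1/2·4/7 = 9/14.
By Bayes' rule, P(Urn I | orange) = 5/14 / 9/14 = 5/9 ≈ 0.5556.

5/9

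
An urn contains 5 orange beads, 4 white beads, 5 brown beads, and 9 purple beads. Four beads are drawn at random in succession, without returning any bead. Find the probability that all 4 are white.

1/8855

Unordered draws without replacement: count favorable combinations over C(23,4).
Favorable = C(5,0) · C(4,4) · C(5,0) · C(9,0) = 1; total = C(23,4) = 8855.
P = 1/8855 = 1/8855 ≈ 0.0001.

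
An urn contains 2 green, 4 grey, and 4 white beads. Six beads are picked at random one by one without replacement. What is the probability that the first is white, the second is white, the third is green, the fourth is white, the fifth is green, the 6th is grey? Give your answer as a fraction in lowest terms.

2/1575

Multiply the conditional probability of each draw in order, without replacement, so each draw removes one from its color and from the total.
P = (4/10) · (3/9) · (2/8) · (2/7) · (1/6) · (4/5) = 2/1575 ≈ 0.0013.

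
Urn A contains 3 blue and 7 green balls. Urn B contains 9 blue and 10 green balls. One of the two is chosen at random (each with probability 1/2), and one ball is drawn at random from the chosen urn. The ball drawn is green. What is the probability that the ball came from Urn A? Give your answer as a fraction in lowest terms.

133/233

P(green | Urn A) = 7/10; P(green | Urn B) = 10/19.
P(green) = 1/2·7/10 + 1/2·10/19 = 233/380.
By Bayes' rule, P(Urn A | green) = 7/20 / 233/380 = 133/233 ≈ 0.5708.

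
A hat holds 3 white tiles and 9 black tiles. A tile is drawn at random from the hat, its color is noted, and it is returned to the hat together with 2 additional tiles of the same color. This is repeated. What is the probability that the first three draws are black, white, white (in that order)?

Track the composition after each reinforcement of +2.
P = (9/12) · (3/14) · (5/16) = 45/896 ≈ 0.0502.

45/896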